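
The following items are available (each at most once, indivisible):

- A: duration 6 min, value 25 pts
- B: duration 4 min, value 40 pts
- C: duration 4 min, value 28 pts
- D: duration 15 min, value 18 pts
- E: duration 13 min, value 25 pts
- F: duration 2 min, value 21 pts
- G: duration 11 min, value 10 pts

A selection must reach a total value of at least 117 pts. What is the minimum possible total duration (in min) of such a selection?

27

Subsets with value ≥ 117, sorted by total duration:
- A+B+C+F+G: duration 27, value 124
- A+B+C+E: duration 27, value 118
- A+B+C+E+F: duration 29, value 139
- A+B+C+D+F: duration 31, value 132
Minimum duration: 27 min.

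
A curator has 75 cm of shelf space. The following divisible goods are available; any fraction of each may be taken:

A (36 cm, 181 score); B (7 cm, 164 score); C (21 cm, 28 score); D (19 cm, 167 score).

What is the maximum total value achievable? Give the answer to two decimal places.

529.33

Take in order of value per unit:
- B (164/7 per unit): all 7 → value 164, running total 164.00
- D (167/19 per unit): all 19 → value 167, running total 331.00
- A (181/36 per unit): all 36 → value 181, running total 512.00
- C (28/21 per unit): 13 of 21 → value 13×28/21 = 17.3333, running total 529.33
Total 529.33.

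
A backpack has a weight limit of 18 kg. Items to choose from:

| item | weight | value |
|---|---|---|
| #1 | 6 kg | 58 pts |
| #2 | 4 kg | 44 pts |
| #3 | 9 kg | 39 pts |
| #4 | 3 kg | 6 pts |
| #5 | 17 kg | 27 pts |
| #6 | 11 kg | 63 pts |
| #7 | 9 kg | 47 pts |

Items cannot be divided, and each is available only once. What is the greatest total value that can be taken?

121 pts

Check high-value combinations within 18 kg:
- #1+#6: weight 6+11=17, value 58+63=121
- #2+#4+#6: weight 4+3+11=18, value 44+6+63=113
- #1+#4+#7: weight 6+3+9=18, value 58+6+47=111
- #1+#2+#4: weight 6+4+3=13, value 58+44+6=108
- #2+#6: weight 4+11=15, value 44+63=107
Best: 121 pts.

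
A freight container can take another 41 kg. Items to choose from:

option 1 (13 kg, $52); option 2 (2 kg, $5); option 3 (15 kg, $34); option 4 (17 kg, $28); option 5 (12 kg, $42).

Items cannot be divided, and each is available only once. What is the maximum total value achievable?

$128

Check high-value combinations within 41 kg:
- option 1+option 3+option 5: weight 13+15+12=40, value 52+34+42=128
- option 1+option 2+option 5: weight 13+2+12=27, value 52+5+42=99
- option 1+option 5: weight 13+12=25, value 52+42=94
- option 1+option 2+option 3: weight 13+2+15=30, value 52+5+34=91
Best: $128.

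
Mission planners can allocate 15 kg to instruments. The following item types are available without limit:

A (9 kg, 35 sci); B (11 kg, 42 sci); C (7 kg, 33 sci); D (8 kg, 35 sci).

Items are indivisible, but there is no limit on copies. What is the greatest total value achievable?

68 sci

Best value-per-unit is C at 33/7; filling with it alone gives 2×33 = 66.
Optimal mix: 1×C + 1×D → mass 15, value 68.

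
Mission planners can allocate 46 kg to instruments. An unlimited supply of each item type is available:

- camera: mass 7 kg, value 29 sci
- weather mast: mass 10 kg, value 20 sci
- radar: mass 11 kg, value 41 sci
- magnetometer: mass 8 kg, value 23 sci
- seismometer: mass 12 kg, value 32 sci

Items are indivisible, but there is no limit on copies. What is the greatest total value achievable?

186 sci

Best value-per-unit is camera at 29/7; filling with it alone gives 6×29 = 174.
Optimal mix: 5×camera + 1×radar → mass 46, value 186.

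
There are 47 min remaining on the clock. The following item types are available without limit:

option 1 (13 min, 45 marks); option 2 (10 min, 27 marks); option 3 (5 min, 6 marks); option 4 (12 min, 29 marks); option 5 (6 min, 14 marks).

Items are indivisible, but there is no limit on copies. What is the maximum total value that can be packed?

Best value-per-unit is option 1 at 45/13; filling with it alone gives 3×45 = 135.
Optimal mix: 3×option 1 + 1×option 5 → time 45, value 149.

149 marks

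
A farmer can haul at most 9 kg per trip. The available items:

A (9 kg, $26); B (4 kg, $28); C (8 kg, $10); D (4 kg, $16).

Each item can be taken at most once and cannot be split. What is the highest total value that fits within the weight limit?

Check high-value combinations within 9 kg:
- B+D: weight 4+4=8, value 28+16=44
- B: weight 4, value 28
- A: weight 9, value 26
- D: weight 4, value 16
- C: weight 8, value 10
Best: $44.

$44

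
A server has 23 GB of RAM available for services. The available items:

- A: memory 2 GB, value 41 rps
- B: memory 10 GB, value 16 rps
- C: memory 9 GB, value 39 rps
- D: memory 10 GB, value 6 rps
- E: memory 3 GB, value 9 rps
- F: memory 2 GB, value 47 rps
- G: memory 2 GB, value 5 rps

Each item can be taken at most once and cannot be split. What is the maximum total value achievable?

143 rps

Check high-value combinations within 23 GB:
- A+B+C+F: memory 2+10+9+2=23, value 41+16+39+47=143
- A+C+E+F+G: memory 2+9+3+2+2=18, value 41+39+9+47+5=141
- A+C+E+F: memory 2+9+3+2=16, value 41+39+9+47=136
Best: 143 rps.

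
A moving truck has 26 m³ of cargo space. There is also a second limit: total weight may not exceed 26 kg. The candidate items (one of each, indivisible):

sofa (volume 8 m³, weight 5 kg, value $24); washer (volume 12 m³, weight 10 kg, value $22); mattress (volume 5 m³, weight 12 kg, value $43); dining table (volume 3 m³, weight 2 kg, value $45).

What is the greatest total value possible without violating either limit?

$112

Feasible sets respecting both limits:
- sofa+mattress+dining table: volume 16, weight 19, value 112
- washer+mattress+dining table: volume 20, weight 24, value 110
- sofa+washer+dining table: volume 23, weight 17, value 91
- mattress+dining table: volume 8, weight 14, value 88
Best: $112.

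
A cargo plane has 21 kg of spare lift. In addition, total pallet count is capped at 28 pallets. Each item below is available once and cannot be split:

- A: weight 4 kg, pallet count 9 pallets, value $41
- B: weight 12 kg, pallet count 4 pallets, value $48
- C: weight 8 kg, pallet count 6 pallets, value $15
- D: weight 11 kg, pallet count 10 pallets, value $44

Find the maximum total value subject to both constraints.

Feasible sets respecting both limits:
- A+B: weight 16, pallet count 13, value 89
- A+D: weight 15, pallet count 19, value 85
- B+C: weight 20, pallet count 10, value 63
- C+D: weight 19, pallet count 16, value 59
Best: $89.

$89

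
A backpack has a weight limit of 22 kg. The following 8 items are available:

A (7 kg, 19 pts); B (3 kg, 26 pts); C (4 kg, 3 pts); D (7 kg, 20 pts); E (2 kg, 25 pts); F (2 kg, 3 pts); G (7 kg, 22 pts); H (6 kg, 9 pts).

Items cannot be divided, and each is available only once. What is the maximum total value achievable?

96 pts

Check high-value combinations within 22 kg:
- B+D+E+F+G: weight 3+7+2+2+7=21, value 26+20+25+3+22=96
- A+B+E+F+G: weight 7+3+2+2+7=21, value 19+26+25+3+22=95
- B+D+E+G: weight 3+7+2+7=19, value 26+20+25+22=93
Best: 96 pts.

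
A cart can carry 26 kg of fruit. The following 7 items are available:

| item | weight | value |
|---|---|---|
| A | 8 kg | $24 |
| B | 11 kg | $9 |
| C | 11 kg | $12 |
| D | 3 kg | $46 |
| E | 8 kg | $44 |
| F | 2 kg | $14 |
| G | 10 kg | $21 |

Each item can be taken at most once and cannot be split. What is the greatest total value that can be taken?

$128

Check high-value combinations within 26 kg:
- A+D+E+F: weight 8+3+8+2=21, value 24+46+44+14=128
- D+E+F+G: weight 3+8+2+10=23, value 46+44+14+21=125
- C+D+E+F: weight 11+3+8+2=24, value 12+46+44+14=116
- A+D+E: weight 8+3+8=19, value 24+46+44=114
- B+D+E+F: weight 11+3+8+2=24, value 9+46+44+14=113
Best: $128.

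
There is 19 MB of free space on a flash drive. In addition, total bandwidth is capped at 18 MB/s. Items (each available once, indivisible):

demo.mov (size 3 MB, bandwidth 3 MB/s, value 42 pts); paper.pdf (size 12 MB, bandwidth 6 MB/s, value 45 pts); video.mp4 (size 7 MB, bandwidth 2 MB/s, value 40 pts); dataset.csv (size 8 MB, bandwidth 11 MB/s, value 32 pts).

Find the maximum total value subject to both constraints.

114 pts

Feasible sets respecting both limits:
- demo.mov+video.mp4+dataset.csv: size 18, bandwidth 16, value 114
- demo.mov+paper.pdf: size 15, bandwidth 9, value 87
- paper.pdf+video.mp4: size 19, bandwidth 8, value 85
Best: 114 pts.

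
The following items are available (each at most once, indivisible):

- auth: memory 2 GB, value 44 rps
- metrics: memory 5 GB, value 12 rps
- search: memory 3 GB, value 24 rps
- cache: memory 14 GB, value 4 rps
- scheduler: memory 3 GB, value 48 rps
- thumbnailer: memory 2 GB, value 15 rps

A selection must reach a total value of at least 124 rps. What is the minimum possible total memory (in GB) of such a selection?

10

Subsets with value ≥ 124, sorted by total memory:
- auth+search+scheduler+thumbnailer: memory 10, value 131
- auth+metrics+search+scheduler: memory 13, value 128
Minimum memory: 10 GB.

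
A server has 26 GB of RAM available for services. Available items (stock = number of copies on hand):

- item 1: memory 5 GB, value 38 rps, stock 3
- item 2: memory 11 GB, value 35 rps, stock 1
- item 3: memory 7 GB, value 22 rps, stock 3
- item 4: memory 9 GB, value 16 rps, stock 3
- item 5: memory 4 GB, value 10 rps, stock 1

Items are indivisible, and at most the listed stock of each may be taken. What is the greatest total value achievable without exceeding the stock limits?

149 rps

Top feasible selections:
- 3×item 1 + 1×item 2: memory 26, value 149
- 3×item 1 + 1×item 3 + 1×item 5: memory 26, value 146
- 3×item 1 + 1×item 3: memory 22, value 136
Best: 149 rps.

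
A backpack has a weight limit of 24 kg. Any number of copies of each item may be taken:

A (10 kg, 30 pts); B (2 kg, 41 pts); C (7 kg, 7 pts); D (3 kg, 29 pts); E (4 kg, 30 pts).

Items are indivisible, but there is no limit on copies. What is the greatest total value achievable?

Best value-per-unit is B at 41/2, and filling with it alone uses weight 12×2=24. No mix of the others beats 12×41 = 492.

492 pts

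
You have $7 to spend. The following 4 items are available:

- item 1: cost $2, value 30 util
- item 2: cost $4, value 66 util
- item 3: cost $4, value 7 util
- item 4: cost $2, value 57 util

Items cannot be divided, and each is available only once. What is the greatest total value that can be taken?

123 util

Check high-value combinations within $7:
- item 2+item 4: cost 4+2=6, value 66+57=123
- item 1+item 2: cost 2+4=6, value 30+66=96
- item 1+item 4: cost 2+2=4, value 30+57=87
- item 2: cost 4, value 66
Best: 123 util.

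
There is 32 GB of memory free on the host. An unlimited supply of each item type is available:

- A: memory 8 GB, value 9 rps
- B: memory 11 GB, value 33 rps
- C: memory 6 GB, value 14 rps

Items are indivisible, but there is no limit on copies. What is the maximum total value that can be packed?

Best value-per-unit is B at 33/11; filling with it alone gives 2×33 = 66.
Optimal mix: 2×B + 1×C → memory 28, value 80.

80 rps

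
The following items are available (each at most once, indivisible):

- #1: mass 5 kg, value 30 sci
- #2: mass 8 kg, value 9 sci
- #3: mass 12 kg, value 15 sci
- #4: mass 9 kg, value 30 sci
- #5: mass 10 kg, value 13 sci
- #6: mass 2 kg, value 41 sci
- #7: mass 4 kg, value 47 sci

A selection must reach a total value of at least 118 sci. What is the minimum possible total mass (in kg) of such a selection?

Subsets with value ≥ 118, sorted by total mass:
- #1+#6+#7: mass 11, value 118
- #4+#6+#7: mass 15, value 118
- #1+#2+#6+#7: mass 19, value 127
- #1+#4+#6+#7: mass 20, value 148
Minimum mass: 11 kg.

11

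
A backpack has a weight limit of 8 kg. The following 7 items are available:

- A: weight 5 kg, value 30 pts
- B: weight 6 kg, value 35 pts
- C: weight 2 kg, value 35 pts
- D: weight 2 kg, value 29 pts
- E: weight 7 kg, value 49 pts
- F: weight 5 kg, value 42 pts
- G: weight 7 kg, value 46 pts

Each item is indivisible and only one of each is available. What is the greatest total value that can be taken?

This is a 0/1 knapsack; check combinations near the capacity.
- C+F: weight 2+5=7, value 35+42=77
- D+F: weight 2+5=7, value 29+42=71
- B+C: weight 6+2=8, value 35+35=70
- A+C: weight 5+2=7, value 30+35=65
- C+D: weight 2+2=4, value 35+29=64
Best: 77 pts.

77 pts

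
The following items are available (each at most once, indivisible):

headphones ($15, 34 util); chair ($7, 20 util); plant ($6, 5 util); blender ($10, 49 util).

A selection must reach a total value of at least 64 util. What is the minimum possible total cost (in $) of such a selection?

Subsets with value ≥ 64, sorted by total cost:
- chair+blender: cost 17, value 69
- chair+plant+blender: cost 23, value 74
- headphones+blender: cost 25, value 83
- headphones+plant+blender: cost 31, value 88
Minimum cost: 17 $.

17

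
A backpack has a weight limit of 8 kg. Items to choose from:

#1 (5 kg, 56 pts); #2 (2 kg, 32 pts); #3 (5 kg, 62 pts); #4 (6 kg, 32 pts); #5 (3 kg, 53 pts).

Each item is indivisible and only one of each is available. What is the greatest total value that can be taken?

Check high-value combinations within 8 kg:
- #3+#5: weight 5+3=8, value 62+53=115
- #1+#5: weight 5+3=8, value 56+53=109
- #2+#3: weight 2+5=7, value 32+62=94
- #1+#2: weight 5+2=7, value 56+32=88
- #2+#5: weight 2+3=5, value 32+53=85
Best: 115 pts.

115 pts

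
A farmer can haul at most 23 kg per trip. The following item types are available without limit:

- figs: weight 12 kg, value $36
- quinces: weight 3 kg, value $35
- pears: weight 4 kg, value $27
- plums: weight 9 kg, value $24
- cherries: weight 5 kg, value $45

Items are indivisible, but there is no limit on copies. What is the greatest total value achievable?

$255

Best value-per-unit is quinces at 35/3; filling with it alone gives 7×35 = 245.
Optimal mix: 6×quinces + 1×cherries → weight 23, value 255.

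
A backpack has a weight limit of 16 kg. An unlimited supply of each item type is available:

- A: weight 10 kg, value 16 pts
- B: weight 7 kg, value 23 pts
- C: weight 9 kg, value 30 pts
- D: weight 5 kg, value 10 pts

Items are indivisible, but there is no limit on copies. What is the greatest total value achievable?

53 pts

Best value-per-unit is C at 30/9; filling with it alone gives 1×30 = 30.
Optimal mix: 1×B + 1×C → weight 16, value 53.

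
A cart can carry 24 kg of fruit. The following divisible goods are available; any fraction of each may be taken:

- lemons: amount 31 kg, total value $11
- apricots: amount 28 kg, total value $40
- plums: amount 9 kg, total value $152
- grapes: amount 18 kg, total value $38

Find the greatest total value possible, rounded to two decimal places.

183.67

Take in order of value per unit:
- plums (152/9 per unit): all 9 → value 152, running total 152.00
- grapes (38/18 per unit): 15 of 18 → value 15×38/18 = 31.6667, running total 183.67
Total 183.67.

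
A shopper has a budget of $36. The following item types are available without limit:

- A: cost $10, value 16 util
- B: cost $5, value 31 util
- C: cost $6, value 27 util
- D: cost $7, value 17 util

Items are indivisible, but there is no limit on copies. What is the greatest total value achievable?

217 util

Best value-per-unit is B at 31/5, and filling with it alone uses cost 7×5=35. No mix of the others beats 7×31 = 217.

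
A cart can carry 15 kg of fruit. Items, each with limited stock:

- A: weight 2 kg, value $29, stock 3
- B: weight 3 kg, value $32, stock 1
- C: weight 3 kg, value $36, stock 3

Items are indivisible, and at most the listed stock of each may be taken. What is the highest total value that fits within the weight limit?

$195

Best selections within weight 15 and stock limits:
- 3×A + 3×C: weight 15, value 195
- 3×A + 1×B + 2×C: weight 15, value 191
Best: $195.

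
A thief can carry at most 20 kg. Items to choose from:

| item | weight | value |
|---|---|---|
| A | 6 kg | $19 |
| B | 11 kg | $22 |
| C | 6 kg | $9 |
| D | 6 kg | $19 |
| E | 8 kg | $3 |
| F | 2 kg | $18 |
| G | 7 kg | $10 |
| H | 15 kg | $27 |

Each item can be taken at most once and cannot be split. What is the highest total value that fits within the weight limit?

Check high-value combinations within 20 kg:
- A+C+D+F: weight 6+6+6+2=20, value 19+9+19+18=65
- A+B+F: weight 6+11+2=19, value 19+22+18=59
- B+D+F: weight 11+6+2=19, value 22+19+18=59
- A+D+F: weight 6+6+2=14, value 19+19+18=56
- B+F+G: weight 11+2+7=20, value 22+18+10=50
Best: $65.

$65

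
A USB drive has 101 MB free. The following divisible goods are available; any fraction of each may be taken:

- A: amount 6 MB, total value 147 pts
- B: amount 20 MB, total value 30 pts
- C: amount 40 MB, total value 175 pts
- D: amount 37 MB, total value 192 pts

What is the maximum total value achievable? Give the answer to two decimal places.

541.00

Take in order of value per unit:
- A (147/6 per unit): all 6 → value 147, running total 147.00
- D (192/37 per unit): all 37 → value 192, running total 339.00
- C (175/40 per unit): all 40 → value 175, running total 514.00
- B (30/20 per unit): 18 of 20 → value 18×30/20 = 27.0000, running total 541.00
Total 541.00.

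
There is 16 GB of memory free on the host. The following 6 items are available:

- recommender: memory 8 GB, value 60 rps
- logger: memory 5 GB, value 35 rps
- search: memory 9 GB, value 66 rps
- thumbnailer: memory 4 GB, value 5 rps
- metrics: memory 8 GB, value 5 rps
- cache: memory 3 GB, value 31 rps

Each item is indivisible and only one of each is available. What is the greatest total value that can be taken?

126 rps

This is a 0/1 knapsack; check combinations near the capacity.
- recommender+logger+cache: memory 8+5+3=16, value 60+35+31=126
- search+thumbnailer+cache: memory 9+4+3=16, value 66+5+31=102
- logger+search: memory 5+9=14, value 35+66=101
- search+cache: memory 9+3=12, value 66+31=97
Best: 126 rps.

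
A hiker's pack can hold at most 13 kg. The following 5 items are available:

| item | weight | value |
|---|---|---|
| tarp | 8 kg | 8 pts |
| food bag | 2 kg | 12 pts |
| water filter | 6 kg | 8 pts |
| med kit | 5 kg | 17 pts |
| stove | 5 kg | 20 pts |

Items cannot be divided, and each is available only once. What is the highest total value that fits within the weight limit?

Check high-value combinations within 13 kg:
- food bag+med kit+stove: weight 2+5+5=12, value 12+17+20=49
- food bag+water filter+stove: weight 2+6+5=13, value 12+8+20=40
- med kit+stove: weight 5+5=10, value 17+20=37
- food bag+water filter+med kit: weight 2+6+5=13, value 12+8+17=37
Best: 49 pts.

49 pts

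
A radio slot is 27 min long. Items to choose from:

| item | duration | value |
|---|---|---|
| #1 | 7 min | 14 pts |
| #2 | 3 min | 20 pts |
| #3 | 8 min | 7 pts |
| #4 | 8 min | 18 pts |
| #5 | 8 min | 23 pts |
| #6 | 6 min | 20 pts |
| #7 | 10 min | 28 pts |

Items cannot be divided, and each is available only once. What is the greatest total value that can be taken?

Check high-value combinations within 27 min:
- #2+#5+#6+#7: duration 3+8+6+10=27, value 20+23+20+28=91
- #2+#4+#6+#7: duration 3+8+6+10=27, value 20+18+20+28=86
- #1+#2+#6+#7: duration 7+3+6+10=26, value 14+20+20+28=82
- #2+#4+#5+#6: duration 3+8+8+6=25, value 20+18+23+20=81
Best: 91 pts.

91 pts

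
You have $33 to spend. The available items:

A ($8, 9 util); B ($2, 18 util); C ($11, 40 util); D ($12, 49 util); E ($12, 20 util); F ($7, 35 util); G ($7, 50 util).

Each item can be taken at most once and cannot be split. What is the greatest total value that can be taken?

Check high-value combinations within $33:
- B+C+D+G: cost 2+11+12+7=32, value 18+40+49+50=157
- B+D+F+G: cost 2+12+7+7=28, value 18+49+35+50=152
- B+C+F+G: cost 2+11+7+7=27, value 18+40+35+50=143
- B+C+D+F: cost 2+11+12+7=32, value 18+40+49+35=142
Best: 157 util.

157 util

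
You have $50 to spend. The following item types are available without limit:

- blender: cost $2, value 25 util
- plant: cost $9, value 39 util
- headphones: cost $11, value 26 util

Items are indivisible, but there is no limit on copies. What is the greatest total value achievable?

Best value-per-unit is blender at 25/2, and filling with it alone uses cost 25×2=50. No mix of the others beats 25×25 = 625.

625 util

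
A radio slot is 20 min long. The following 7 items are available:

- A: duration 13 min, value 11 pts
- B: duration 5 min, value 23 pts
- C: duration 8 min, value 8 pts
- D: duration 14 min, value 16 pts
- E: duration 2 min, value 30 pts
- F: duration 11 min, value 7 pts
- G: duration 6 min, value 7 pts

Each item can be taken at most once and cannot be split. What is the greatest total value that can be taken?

This is a 0/1 knapsack; check combinations near the capacity.
- A+B+E: duration 13+5+2=20, value 11+23+30=64
- B+C+E: duration 5+8+2=15, value 23+8+30=61
- B+E+G: duration 5+2+6=13, value 23+30+7=60
Best: 64 pts.

64 pts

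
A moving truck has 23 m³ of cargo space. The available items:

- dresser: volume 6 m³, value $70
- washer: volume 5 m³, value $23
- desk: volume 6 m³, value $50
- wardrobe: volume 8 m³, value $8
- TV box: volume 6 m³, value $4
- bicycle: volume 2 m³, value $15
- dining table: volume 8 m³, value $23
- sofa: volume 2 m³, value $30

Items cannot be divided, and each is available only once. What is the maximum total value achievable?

$188

Check high-value combinations within 23 m³:
- dresser+washer+desk+bicycle+sofa: volume 6+5+6+2+2=21, value 70+23+50+15+30=188
- dresser+washer+desk+sofa: volume 6+5+6+2=19, value 70+23+50+30=173
- dresser+desk+dining table+sofa: volume 6+6+8+2=22, value 70+50+23+30=173
- dresser+desk+TV box+bicycle+sofa: volume 6+6+6+2+2=22, value 70+50+4+15+30=169
- dresser+desk+bicycle+sofa: volume 6+6+2+2=16, value 70+50+15+30=165
Best: $188.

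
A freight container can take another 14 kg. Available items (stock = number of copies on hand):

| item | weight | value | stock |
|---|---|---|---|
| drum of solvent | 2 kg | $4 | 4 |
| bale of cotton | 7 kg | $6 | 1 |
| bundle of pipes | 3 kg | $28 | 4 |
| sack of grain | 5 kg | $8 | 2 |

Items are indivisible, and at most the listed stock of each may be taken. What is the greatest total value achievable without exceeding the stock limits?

$116

Top feasible selections:
- 1×drum of solvent + 4×bundle of pipes: weight 14, value 116
- 4×bundle of pipes: weight 12, value 112
- 2×drum of solvent + 3×bundle of pipes: weight 13, value 92
- 3×bundle of pipes + 1×sack of grain: weight 14, value 92
Best: $116.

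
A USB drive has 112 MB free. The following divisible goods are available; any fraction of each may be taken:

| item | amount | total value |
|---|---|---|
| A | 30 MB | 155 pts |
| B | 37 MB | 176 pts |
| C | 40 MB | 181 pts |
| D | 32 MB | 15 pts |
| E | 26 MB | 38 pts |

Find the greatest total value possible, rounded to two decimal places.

Take in order of value per unit:
- A (155/30 per unit): all 30 → value 155, running total 155.00
- B (176/37 per unit): all 37 → value 176, running total 331.00
- C (181/40 per unit): all 40 → value 181, running total 512.00
- E (38/26 per unit): 5 of 26 → value 5×38/26 = 7.3077, running total 519.31
Total 519.31.

519.31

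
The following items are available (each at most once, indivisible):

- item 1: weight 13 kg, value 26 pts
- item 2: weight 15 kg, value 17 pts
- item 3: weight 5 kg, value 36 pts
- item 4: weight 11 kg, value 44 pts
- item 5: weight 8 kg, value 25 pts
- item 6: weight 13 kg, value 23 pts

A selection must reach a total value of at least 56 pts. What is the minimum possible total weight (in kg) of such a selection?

Subsets with value ≥ 56, sorted by total weight:
- item 3+item 5: weight 13, value 61
- item 3+item 4: weight 16, value 80
Minimum weight: 13 kg.

13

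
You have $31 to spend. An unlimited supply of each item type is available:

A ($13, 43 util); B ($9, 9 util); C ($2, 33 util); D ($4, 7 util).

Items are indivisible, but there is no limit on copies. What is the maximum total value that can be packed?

495 util

Best value-per-unit is C at 33/2, and filling with it alone uses cost 15×2=30. No mix of the others beats 15×33 = 495.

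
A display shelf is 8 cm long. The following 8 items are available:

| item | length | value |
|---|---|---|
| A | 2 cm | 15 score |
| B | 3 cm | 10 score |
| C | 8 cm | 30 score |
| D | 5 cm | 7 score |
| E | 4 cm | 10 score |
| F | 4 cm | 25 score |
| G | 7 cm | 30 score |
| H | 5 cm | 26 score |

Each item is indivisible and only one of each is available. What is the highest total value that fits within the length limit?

Check high-value combinations within 8 cm:
- A+H: length 2+5=7, value 15+26=41
- A+F: length 2+4=6, value 15+25=40
- B+H: length 3+5=8, value 10+26=36
- B+F: length 3+4=7, value 10+25=35
Best: 41 score.

41 score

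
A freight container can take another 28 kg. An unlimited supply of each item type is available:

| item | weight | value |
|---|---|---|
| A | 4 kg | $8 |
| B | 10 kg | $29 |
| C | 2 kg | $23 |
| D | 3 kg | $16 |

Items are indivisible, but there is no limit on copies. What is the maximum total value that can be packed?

Best value-per-unit is C at 23/2, and filling with it alone uses weight 14×2=28. No mix of the others beats 14×23 = 322.

$322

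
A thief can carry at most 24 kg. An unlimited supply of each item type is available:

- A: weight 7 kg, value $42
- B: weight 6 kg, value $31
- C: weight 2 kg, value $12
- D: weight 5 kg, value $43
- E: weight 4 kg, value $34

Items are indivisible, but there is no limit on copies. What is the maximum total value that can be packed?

$206

Best value-per-unit is D at 43/5; filling with it alone gives 4×43 = 172.
Optimal mix: 4×D + 1×E → weight 24, value 206.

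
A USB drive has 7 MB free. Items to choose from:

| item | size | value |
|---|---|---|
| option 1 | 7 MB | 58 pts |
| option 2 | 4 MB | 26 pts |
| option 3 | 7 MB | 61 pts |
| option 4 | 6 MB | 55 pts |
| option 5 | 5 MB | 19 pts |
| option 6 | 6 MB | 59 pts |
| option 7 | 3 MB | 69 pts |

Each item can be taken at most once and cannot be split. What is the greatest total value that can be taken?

95 pts

This is a 0/1 knapsack; check combinations near the capacity.
- option 2+option 7: size 4+3=7, value 26+69=95
- option 7: size 3, value 69
- option 3: size 7, value 61
- option 6: size 6, value 59
- option 1: size 7, value 58
Best: 95 pts.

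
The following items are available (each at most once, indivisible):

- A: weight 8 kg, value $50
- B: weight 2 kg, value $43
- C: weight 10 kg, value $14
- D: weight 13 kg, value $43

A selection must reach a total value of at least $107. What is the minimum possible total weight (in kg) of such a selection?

Subsets with value ≥ 107, sorted by total weight:
- A+B+C: weight 20, value 107
- A+B+D: weight 23, value 136
- A+C+D: weight 31, value 107
- A+B+C+D: weight 33, value 150
Minimum weight: 20 kg.

20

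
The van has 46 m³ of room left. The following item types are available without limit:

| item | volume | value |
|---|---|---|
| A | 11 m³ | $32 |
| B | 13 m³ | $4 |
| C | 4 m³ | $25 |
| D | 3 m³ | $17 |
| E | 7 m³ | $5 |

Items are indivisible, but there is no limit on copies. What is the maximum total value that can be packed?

$284

Best value-per-unit is C at 25/4; filling with it alone gives 11×25 = 275.
Optimal mix: 10×C + 2×D → volume 46, value 284.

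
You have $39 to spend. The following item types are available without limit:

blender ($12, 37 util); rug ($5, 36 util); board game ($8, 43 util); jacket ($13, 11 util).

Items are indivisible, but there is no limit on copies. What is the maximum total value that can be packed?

259 util

Best value-per-unit is rug at 36/5; filling with it alone gives 7×36 = 252.
Optimal mix: 6×rug + 1×board game → cost 38, value 259.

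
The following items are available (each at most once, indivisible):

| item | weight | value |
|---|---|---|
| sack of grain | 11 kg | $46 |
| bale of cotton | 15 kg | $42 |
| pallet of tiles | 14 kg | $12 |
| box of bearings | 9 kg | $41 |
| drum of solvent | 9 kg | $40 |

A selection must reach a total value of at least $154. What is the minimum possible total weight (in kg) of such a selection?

Subsets with value ≥ 154, sorted by total weight:
- sack of grain+bale of cotton+box of bearings+drum of solvent: weight 44, value 169
- sack of grain+bale of cotton+pallet of tiles+box of bearings+drum of solvent: weight 58, value 181
Minimum weight: 44 kg.

44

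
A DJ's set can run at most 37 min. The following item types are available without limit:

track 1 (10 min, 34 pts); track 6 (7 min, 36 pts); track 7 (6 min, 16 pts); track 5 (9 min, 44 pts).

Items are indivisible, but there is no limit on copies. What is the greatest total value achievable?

Best value-per-unit is track 6 at 36/7; filling with it alone gives 5×36 = 180.
Optimal mix: 4×track 6 + 1×track 5 → duration 37, value 188.

188 pts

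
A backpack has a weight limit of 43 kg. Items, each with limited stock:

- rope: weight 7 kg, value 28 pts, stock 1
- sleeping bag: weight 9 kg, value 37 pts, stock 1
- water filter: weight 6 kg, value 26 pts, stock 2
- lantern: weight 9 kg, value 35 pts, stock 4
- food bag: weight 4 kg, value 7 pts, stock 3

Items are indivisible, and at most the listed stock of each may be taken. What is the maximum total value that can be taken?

Top feasible selections:
- 1×rope + 1×sleeping bag + 3×lantern: weight 43, value 170
- 1×sleeping bag + 1×water filter + 3×lantern: weight 42, value 168
Best: 170 pts.

170 pts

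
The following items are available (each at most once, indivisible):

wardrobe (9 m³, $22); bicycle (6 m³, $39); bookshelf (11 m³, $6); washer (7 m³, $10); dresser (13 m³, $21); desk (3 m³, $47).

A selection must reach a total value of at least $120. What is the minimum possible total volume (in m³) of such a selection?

31

Subsets with value ≥ 120, sorted by total volume:
- wardrobe+bicycle+dresser+desk: volume 31, value 129
- wardrobe+bicycle+bookshelf+washer+desk: volume 36, value 124
Minimum volume: 31 m³.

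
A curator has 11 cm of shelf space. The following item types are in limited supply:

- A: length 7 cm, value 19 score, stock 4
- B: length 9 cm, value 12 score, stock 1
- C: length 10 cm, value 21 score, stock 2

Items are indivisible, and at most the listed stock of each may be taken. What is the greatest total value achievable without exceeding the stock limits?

21 score

Top feasible selections:
- 1×C: length 10, value 21
- 1×A: length 7, value 19
- 1×B: length 9, value 12
Best: 21 score.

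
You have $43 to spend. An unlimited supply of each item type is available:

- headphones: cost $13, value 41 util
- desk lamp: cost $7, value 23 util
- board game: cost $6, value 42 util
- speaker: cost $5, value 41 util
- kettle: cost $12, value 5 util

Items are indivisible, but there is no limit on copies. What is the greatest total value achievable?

331 util

Best value-per-unit is speaker at 41/5; filling with it alone gives 8×41 = 328.
Optimal mix: 3×board game + 5×speaker → cost 43, value 331.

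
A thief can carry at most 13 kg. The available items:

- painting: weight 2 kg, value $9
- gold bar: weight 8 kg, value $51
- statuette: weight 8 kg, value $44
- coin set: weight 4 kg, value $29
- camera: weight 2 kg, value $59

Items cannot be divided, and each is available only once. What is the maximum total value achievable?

This is a 0/1 knapsack; check combinations near the capacity.
- painting+gold bar+camera: weight 2+8+2=12, value 9+51+59=119
- painting+statuette+camera: weight 2+8+2=12, value 9+44+59=112
- gold bar+camera: weight 8+2=10, value 51+59=110
- statuette+camera: weight 8+2=10, value 44+59=103
- painting+coin set+camera: weight 2+4+2=8, value 9+29+59=97
Best: $119.

$119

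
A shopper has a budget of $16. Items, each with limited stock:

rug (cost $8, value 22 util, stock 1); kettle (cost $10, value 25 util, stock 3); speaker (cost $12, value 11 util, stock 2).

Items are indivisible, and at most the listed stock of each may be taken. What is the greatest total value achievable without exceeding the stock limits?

Best selections within cost 16 and stock limits:
- 1×kettle: cost 10, value 25
- 1×rug: cost 8, value 22
Best: 25 util.

25 util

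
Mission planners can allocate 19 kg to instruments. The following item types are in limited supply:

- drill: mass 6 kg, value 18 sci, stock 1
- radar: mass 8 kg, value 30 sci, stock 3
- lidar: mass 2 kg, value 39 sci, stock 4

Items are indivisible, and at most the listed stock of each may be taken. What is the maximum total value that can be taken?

Best selections within mass 19 and stock limits:
- 1×radar + 4×lidar: mass 16, value 186
- 1×drill + 4×lidar: mass 14, value 174
- 4×lidar: mass 8, value 156
Best: 186 sci.

186 sci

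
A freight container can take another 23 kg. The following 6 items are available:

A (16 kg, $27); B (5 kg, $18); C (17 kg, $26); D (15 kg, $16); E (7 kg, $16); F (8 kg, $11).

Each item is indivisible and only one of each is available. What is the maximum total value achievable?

$45

This is a 0/1 knapsack; check combinations near the capacity.
- B+E+F: weight 5+7+8=20, value 18+16+11=45
- A+B: weight 16+5=21, value 27+18=45
- B+C: weight 5+17=22, value 18+26=44
Best: $45.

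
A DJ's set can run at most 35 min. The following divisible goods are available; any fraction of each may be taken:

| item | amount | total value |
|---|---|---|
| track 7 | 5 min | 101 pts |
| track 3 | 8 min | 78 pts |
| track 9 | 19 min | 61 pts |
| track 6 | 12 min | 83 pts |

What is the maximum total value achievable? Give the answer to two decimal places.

294.11

Take in order of value per unit:
- track 7 (101/5 per unit): all 5 → value 101, running total 101.00
- track 3 (78/8 per unit): all 8 → value 78, running total 179.00
- track 6 (83/12 per unit): all 12 → value 83, running total 262.00
- track 9 (61/19 per unit): 10 of 19 → value 10×61/19 = 32.1053, running total 294.11
Total 294.11.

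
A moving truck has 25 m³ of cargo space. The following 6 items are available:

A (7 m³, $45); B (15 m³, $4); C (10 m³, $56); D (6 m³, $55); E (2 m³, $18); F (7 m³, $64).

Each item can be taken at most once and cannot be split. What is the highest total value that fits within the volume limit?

$193

Check high-value combinations within 25 m³:
- C+D+E+F: volume 10+6+2+7=25, value 56+55+18+64=193
- A+D+E+F: volume 7+6+2+7=22, value 45+55+18+64=182
- C+D+F: volume 10+6+7=23, value 56+55+64=175
- A+C+D+E: volume 7+10+6+2=25, value 45+56+55+18=174
Best: $193.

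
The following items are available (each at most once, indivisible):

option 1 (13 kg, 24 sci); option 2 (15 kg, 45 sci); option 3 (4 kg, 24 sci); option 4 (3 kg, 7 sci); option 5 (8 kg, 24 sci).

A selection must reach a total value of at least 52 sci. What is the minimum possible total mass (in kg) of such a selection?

Subsets with value ≥ 52, sorted by total mass:
- option 3+option 4+option 5: mass 15, value 55
- option 2+option 4: mass 18, value 52
Minimum mass: 15 kg.

15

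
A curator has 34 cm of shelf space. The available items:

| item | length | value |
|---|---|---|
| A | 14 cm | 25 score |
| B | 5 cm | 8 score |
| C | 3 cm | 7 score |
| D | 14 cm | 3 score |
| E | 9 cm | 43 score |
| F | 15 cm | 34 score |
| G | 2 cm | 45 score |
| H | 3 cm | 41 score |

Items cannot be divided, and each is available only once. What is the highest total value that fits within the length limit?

Check high-value combinations within 34 cm:
- B+E+F+G+H: length 5+9+15+2+3=34, value 8+43+34+45+41=171
- C+E+F+G+H: length 3+9+15+2+3=32, value 7+43+34+45+41=170
- E+F+G+H: length 9+15+2+3=29, value 43+34+45+41=163
Best: 171 score.

171 score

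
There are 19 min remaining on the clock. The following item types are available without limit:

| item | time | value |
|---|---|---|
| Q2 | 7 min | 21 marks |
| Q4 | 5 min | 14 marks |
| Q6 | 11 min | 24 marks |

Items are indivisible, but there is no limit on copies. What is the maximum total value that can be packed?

56 marks

Best value-per-unit is Q2 at 21/7; filling with it alone gives 2×21 = 42.
Optimal mix: 2×Q2 + 1×Q4 → time 19, value 56.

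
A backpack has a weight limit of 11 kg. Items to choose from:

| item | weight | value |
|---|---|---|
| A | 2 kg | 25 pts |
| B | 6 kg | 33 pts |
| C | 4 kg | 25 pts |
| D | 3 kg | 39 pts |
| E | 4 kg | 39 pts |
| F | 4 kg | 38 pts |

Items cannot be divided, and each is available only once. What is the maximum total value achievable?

Check high-value combinations within 11 kg:
- D+E+F: weight 3+4+4=11, value 39+39+38=116
- A+D+E: weight 2+3+4=9, value 25+39+39=103
- C+D+E: weight 4+3+4=11, value 25+39+39=103
- A+D+F: weight 2+3+4=9, value 25+39+38=102
- A+E+F: weight 2+4+4=10, value 25+39+38=102
Best: 116 pts.

116 pts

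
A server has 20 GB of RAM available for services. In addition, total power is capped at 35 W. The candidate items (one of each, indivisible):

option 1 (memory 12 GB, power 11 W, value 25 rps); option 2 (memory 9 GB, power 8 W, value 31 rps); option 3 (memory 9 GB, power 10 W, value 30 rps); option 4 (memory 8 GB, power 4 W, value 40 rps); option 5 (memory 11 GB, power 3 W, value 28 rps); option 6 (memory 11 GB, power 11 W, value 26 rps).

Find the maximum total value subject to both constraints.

71 rps

Feasible sets respecting both limits:
- option 2+option 4: memory 17, power 12, value 71
- option 3+option 4: memory 17, power 14, value 70
- option 4+option 5: memory 19, power 7, value 68
- option 4+option 6: memory 19, power 15, value 66
Best: 71 rps.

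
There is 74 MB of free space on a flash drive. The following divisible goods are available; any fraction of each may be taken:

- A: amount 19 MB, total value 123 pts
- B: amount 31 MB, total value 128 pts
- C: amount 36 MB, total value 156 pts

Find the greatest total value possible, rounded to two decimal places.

357.45

Take in order of value per unit:
- A (123/19 per unit): all 19 → value 123, running total 123.00
- C (156/36 per unit): all 36 → value 156, running total 279.00
- B (128/31 per unit): 19 of 31 → value 19×128/31 = 78.4516, running total 357.45
Total 357.45.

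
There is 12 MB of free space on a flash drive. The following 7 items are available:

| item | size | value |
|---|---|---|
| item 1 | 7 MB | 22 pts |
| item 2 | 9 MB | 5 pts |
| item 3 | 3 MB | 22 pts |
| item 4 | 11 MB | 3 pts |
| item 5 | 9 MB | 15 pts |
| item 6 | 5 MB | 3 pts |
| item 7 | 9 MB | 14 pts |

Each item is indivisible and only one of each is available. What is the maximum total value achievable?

Check high-value combinations within 12 MB:
- item 1+item 3: size 7+3=10, value 22+22=44
- item 3+item 5: size 3+9=12, value 22+15=37
- item 3+item 7: size 3+9=12, value 22+14=36
- item 2+item 3: size 9+3=12, value 5+22=27
Best: 44 pts.

44 pts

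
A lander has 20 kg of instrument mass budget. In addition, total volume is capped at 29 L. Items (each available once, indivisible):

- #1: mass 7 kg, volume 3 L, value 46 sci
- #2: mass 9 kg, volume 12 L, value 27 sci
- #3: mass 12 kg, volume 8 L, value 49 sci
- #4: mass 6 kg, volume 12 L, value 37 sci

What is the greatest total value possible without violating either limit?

Feasible sets respecting both limits:
- #1+#3: mass 19, volume 11, value 95
- #3+#4: mass 18, volume 20, value 86
- #1+#4: mass 13, volume 15, value 83
Best: 95 sci.

95 sci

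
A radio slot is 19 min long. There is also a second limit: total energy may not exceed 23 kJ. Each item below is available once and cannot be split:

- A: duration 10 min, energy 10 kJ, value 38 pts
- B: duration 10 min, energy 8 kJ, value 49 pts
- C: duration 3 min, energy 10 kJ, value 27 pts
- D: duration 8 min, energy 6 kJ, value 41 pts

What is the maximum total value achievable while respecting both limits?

90 pts

Feasible sets respecting both limits:
- B+D: duration 18, energy 14, value 90
- A+D: duration 18, energy 16, value 79
- B+C: duration 13, energy 18, value 76
Best: 90 pts.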